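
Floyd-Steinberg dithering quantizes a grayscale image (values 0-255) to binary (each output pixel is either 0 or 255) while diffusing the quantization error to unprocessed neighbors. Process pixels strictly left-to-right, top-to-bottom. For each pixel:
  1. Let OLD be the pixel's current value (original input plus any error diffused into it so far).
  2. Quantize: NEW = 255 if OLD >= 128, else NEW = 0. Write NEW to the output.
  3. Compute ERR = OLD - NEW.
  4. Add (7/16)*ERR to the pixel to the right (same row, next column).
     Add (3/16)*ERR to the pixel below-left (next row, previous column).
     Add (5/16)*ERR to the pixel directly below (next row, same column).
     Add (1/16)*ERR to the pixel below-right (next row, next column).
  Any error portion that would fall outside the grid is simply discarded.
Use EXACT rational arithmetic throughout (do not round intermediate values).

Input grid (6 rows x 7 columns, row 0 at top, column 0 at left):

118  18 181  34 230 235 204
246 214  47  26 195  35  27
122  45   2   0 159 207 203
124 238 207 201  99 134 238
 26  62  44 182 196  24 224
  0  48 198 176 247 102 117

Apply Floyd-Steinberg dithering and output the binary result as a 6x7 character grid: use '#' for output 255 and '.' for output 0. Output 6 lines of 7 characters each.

(0,0): OLD=118 → NEW=0, ERR=118
(0,1): OLD=557/8 → NEW=0, ERR=557/8
(0,2): OLD=27067/128 → NEW=255, ERR=-5573/128
(0,3): OLD=30621/2048 → NEW=0, ERR=30621/2048
(0,4): OLD=7750987/32768 → NEW=255, ERR=-604853/32768
(0,5): OLD=118973709/524288 → NEW=255, ERR=-14719731/524288
(0,6): OLD=1608237915/8388608 → NEW=255, ERR=-530857125/8388608
(1,0): OLD=37879/128 → NEW=255, ERR=5239/128
(1,1): OLD=258945/1024 → NEW=255, ERR=-2175/1024
(1,2): OLD=1298261/32768 → NEW=0, ERR=1298261/32768
(1,3): OLD=5481937/131072 → NEW=0, ERR=5481937/131072
(1,4): OLD=1704564339/8388608 → NEW=255, ERR=-434530701/8388608
(1,5): OLD=-634543325/67108864 → NEW=0, ERR=-634543325/67108864
(1,6): OLD=1430815405/1073741824 → NEW=0, ERR=1430815405/1073741824
(2,0): OLD=2201883/16384 → NEW=255, ERR=-1976037/16384
(2,1): OLD=816409/524288 → NEW=0, ERR=816409/524288
(2,2): OLD=191022603/8388608 → NEW=0, ERR=191022603/8388608
(2,3): OLD=1060070387/67108864 → NEW=0, ERR=1060070387/67108864
(2,4): OLD=80833668227/536870912 → NEW=255, ERR=-56068414333/536870912
(2,5): OLD=2669184170913/17179869184 → NEW=255, ERR=-1711682471007/17179869184
(2,6): OLD=43770459953783/274877906944 → NEW=255, ERR=-26323406316937/274877906944
(3,0): OLD=726470699/8388608 → NEW=0, ERR=726470699/8388608
(3,1): OLD=18327881871/67108864 → NEW=255, ERR=1215121551/67108864
(3,2): OLD=120848012029/536870912 → NEW=255, ERR=-16054070531/536870912
(3,3): OLD=375155344587/2147483648 → NEW=255, ERR=-172452985653/2147483648
(3,4): OLD=3720929903659/274877906944 → NEW=0, ERR=3720929903659/274877906944
(3,5): OLD=185386448521841/2199023255552 → NEW=0, ERR=185386448521841/2199023255552
(3,6): OLD=8399554087828527/35184372088832 → NEW=255, ERR=-572460794823633/35184372088832
(4,0): OLD=60621480037/1073741824 → NEW=0, ERR=60621480037/1073741824
(4,1): OLD=1583375800033/17179869184 → NEW=0, ERR=1583375800033/17179869184
(4,2): OLD=16781806682191/274877906944 → NEW=0, ERR=16781806682191/274877906944
(4,3): OLD=405245153288725/2199023255552 → NEW=255, ERR=-155505776877035/2199023255552
(4,4): OLD=3168000587837519/17592186044416 → NEW=255, ERR=-1318006853488561/17592186044416
(4,5): OLD=8648515458216367/562949953421312 → NEW=0, ERR=8648515458216367/562949953421312
(4,6): OLD=2079814308505197433/9007199254740992 → NEW=255, ERR=-217021501453755527/9007199254740992
(5,0): OLD=9599845803059/274877906944 → NEW=0, ERR=9599845803059/274877906944
(5,1): OLD=235419868046545/2199023255552 → NEW=0, ERR=235419868046545/2199023255552
(5,2): OLD=4510935894487655/17592186044416 → NEW=255, ERR=24928453161575/17592186044416
(5,3): OLD=20306939532659811/140737488355328 → NEW=255, ERR=-15581119997948829/140737488355328
(5,4): OLD=1563761826914416193/9007199254740992 → NEW=255, ERR=-733073983044536767/9007199254740992
(5,5): OLD=4467114262867720561/72057594037927936 → NEW=0, ERR=4467114262867720561/72057594037927936
(5,6): OLD=158587765799576614015/1152921504606846976 → NEW=255, ERR=-135407217875169364865/1152921504606846976
Row 0: ..#.###
Row 1: ##..#..
Row 2: #...###
Row 3: .###..#
Row 4: ...##.#
Row 5: ..###.#

Answer: ..#.###
##..#..
#...###
.###..#
...##.#
..###.#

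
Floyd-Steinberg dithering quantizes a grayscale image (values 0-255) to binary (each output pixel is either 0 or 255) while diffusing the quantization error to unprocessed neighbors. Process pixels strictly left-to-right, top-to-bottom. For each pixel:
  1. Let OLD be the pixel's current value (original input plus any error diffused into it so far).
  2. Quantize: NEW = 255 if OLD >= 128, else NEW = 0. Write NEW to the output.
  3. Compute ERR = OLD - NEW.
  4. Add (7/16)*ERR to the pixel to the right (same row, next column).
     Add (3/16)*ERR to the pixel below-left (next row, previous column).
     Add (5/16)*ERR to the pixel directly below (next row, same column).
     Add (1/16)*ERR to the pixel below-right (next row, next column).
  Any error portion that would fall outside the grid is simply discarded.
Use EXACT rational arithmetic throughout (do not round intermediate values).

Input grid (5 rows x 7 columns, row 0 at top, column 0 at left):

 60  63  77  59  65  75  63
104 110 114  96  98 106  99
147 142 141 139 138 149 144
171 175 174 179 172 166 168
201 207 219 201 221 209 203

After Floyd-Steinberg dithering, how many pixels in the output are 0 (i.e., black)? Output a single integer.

Answer: 14

Derivation:
(0,0): OLD=60 → NEW=0, ERR=60
(0,1): OLD=357/4 → NEW=0, ERR=357/4
(0,2): OLD=7427/64 → NEW=0, ERR=7427/64
(0,3): OLD=112405/1024 → NEW=0, ERR=112405/1024
(0,4): OLD=1851795/16384 → NEW=0, ERR=1851795/16384
(0,5): OLD=32623365/262144 → NEW=0, ERR=32623365/262144
(0,6): OLD=492604707/4194304 → NEW=0, ERR=492604707/4194304
(1,0): OLD=8927/64 → NEW=255, ERR=-7393/64
(1,1): OLD=57785/512 → NEW=0, ERR=57785/512
(1,2): OLD=3699533/16384 → NEW=255, ERR=-478387/16384
(1,3): OLD=9566553/65536 → NEW=255, ERR=-7145127/65536
(1,4): OLD=485767611/4194304 → NEW=0, ERR=485767611/4194304
(1,5): OLD=7537827851/33554432 → NEW=255, ERR=-1018552309/33554432
(1,6): OLD=69900333125/536870912 → NEW=255, ERR=-67001749435/536870912
(2,0): OLD=1081859/8192 → NEW=255, ERR=-1007101/8192
(2,1): OLD=29042865/262144 → NEW=0, ERR=29042865/262144
(2,2): OLD=700270355/4194304 → NEW=255, ERR=-369277165/4194304
(2,3): OLD=2895793531/33554432 → NEW=0, ERR=2895793531/33554432
(2,4): OLD=53537741531/268435456 → NEW=255, ERR=-14913299749/268435456
(2,5): OLD=850802878905/8589934592 → NEW=0, ERR=850802878905/8589934592
(2,6): OLD=20125940106399/137438953472 → NEW=255, ERR=-14920993028961/137438953472
(3,0): OLD=643218419/4194304 → NEW=255, ERR=-426329101/4194304
(3,1): OLD=4729854743/33554432 → NEW=255, ERR=-3826525417/33554432
(3,2): OLD=32131820741/268435456 → NEW=0, ERR=32131820741/268435456
(3,3): OLD=260294998651/1073741824 → NEW=255, ERR=-13509166469/1073741824
(3,4): OLD=23790590495731/137438953472 → NEW=255, ERR=-11256342639629/137438953472
(3,5): OLD=150954551849129/1099511627776 → NEW=255, ERR=-129420913233751/1099511627776
(3,6): OLD=1561603910167031/17592186044416 → NEW=0, ERR=1561603910167031/17592186044416
(4,0): OLD=79378313021/536870912 → NEW=255, ERR=-57523769539/536870912
(4,1): OLD=1207548839929/8589934592 → NEW=255, ERR=-982884481031/8589934592
(4,2): OLD=27056220259703/137438953472 → NEW=255, ERR=-7990712875657/137438953472
(4,3): OLD=180052640998349/1099511627776 → NEW=255, ERR=-100322824084531/1099511627776
(4,4): OLD=1166631757736775/8796093022208 → NEW=255, ERR=-1076371962926265/8796093022208
(4,5): OLD=36649389465487895/281474976710656 → NEW=255, ERR=-35126729595729385/281474976710656
(4,6): OLD=760140176211627217/4503599627370496 → NEW=255, ERR=-388277728767849263/4503599627370496
Output grid:
  Row 0: .......  (7 black, running=7)
  Row 1: #.##.##  (2 black, running=9)
  Row 2: #.#.#.#  (3 black, running=12)
  Row 3: ##.###.  (2 black, running=14)
  Row 4: #######  (0 black, running=14)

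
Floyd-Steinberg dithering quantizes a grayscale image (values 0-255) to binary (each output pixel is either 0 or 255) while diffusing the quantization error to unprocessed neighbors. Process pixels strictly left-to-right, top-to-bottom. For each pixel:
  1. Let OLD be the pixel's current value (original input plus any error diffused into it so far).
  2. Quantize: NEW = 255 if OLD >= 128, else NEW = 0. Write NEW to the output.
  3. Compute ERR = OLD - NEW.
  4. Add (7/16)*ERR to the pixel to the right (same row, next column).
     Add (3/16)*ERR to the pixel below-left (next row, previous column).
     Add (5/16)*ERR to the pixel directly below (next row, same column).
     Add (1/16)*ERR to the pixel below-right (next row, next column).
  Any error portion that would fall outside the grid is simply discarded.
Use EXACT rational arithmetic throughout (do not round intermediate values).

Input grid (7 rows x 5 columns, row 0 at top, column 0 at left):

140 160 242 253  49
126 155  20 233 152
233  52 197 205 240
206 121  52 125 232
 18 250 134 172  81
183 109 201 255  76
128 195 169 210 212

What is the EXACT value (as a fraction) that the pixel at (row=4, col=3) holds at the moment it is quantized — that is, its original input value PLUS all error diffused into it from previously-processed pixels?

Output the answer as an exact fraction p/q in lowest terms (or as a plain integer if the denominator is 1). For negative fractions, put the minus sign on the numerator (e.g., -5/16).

Answer: 1457161429498915/17592186044416

Derivation:
(0,0): OLD=140 → NEW=255, ERR=-115
(0,1): OLD=1755/16 → NEW=0, ERR=1755/16
(0,2): OLD=74237/256 → NEW=255, ERR=8957/256
(0,3): OLD=1098987/4096 → NEW=255, ERR=54507/4096
(0,4): OLD=3592813/65536 → NEW=0, ERR=3592813/65536
(1,0): OLD=28321/256 → NEW=0, ERR=28321/256
(1,1): OLD=485479/2048 → NEW=255, ERR=-36761/2048
(1,2): OLD=2125427/65536 → NEW=0, ERR=2125427/65536
(1,3): OLD=69157047/262144 → NEW=255, ERR=2310327/262144
(1,4): OLD=729051205/4194304 → NEW=255, ERR=-340496315/4194304
(2,0): OLD=8657501/32768 → NEW=255, ERR=301661/32768
(2,1): OLD=66493903/1048576 → NEW=0, ERR=66493903/1048576
(2,2): OLD=3949505325/16777216 → NEW=255, ERR=-328684755/16777216
(2,3): OLD=49925933367/268435456 → NEW=255, ERR=-18525107913/268435456
(2,4): OLD=794523349697/4294967296 → NEW=255, ERR=-300693310783/4294967296
(3,0): OLD=3703853965/16777216 → NEW=255, ERR=-574336115/16777216
(3,1): OLD=16474122889/134217728 → NEW=0, ERR=16474122889/134217728
(3,2): OLD=389128354867/4294967296 → NEW=0, ERR=389128354867/4294967296
(3,3): OLD=1105700151675/8589934592 → NEW=255, ERR=-1084733169285/8589934592
(3,4): OLD=20692968459463/137438953472 → NEW=255, ERR=-14353964675897/137438953472
(4,0): OLD=65103629731/2147483648 → NEW=0, ERR=65103629731/2147483648
(4,1): OLD=21747534681635/68719476736 → NEW=255, ERR=4224068113955/68719476736
(4,2): OLD=190434458165357/1099511627776 → NEW=255, ERR=-89941006917523/1099511627776
(4,3): OLD=1457161429498915/17592186044416 → NEW=0, ERR=1457161429498915/17592186044416
Target (4,3): original=172, with diffused error = 1457161429498915/17592186044416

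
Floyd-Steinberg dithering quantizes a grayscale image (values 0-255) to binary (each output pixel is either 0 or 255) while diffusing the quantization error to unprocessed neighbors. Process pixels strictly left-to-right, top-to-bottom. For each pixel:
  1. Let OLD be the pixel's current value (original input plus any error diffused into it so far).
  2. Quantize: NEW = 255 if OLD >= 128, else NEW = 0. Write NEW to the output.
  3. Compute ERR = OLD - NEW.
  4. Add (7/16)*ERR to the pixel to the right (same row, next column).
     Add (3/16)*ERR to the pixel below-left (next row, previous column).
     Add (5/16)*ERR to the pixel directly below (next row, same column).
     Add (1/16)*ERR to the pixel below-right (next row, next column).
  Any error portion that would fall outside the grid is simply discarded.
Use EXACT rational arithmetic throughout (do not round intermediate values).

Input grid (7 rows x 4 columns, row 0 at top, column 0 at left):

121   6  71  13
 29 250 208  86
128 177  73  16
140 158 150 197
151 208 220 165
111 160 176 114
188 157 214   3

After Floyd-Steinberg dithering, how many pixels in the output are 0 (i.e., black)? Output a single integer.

Answer: 14

Derivation:
(0,0): OLD=121 → NEW=0, ERR=121
(0,1): OLD=943/16 → NEW=0, ERR=943/16
(0,2): OLD=24777/256 → NEW=0, ERR=24777/256
(0,3): OLD=226687/4096 → NEW=0, ERR=226687/4096
(1,0): OLD=19933/256 → NEW=0, ERR=19933/256
(1,1): OLD=672139/2048 → NEW=255, ERR=149899/2048
(1,2): OLD=18633703/65536 → NEW=255, ERR=1922023/65536
(1,3): OLD=128109569/1048576 → NEW=0, ERR=128109569/1048576
(2,0): OLD=5441321/32768 → NEW=255, ERR=-2914519/32768
(2,1): OLD=179647443/1048576 → NEW=255, ERR=-87739437/1048576
(2,2): OLD=153174943/2097152 → NEW=0, ERR=153174943/2097152
(2,3): OLD=2951695939/33554432 → NEW=0, ERR=2951695939/33554432
(3,0): OLD=1619268889/16777216 → NEW=0, ERR=1619268889/16777216
(3,1): OLD=48912494215/268435456 → NEW=255, ERR=-19538547065/268435456
(3,2): OLD=653886635129/4294967296 → NEW=255, ERR=-441330025351/4294967296
(3,3): OLD=12651214423759/68719476736 → NEW=255, ERR=-4872252143921/68719476736
(4,0): OLD=719465931621/4294967296 → NEW=255, ERR=-375750728859/4294967296
(4,1): OLD=4595427526703/34359738368 → NEW=255, ERR=-4166305757137/34359738368
(4,2): OLD=128639251002319/1099511627776 → NEW=0, ERR=128639251002319/1099511627776
(4,3): OLD=3300424796341337/17592186044416 → NEW=255, ERR=-1185582644984743/17592186044416
(5,0): OLD=33493948915797/549755813888 → NEW=0, ERR=33493948915797/549755813888
(5,1): OLD=2906781697204851/17592186044416 → NEW=255, ERR=-1579225744121229/17592186044416
(5,2): OLD=1346445602806375/8796093022208 → NEW=255, ERR=-896558117856665/8796093022208
(5,3): OLD=15666648486134863/281474976710656 → NEW=0, ERR=15666648486134863/281474976710656
(6,0): OLD=53538650215767161/281474976710656 → NEW=255, ERR=-18237468845450119/281474976710656
(6,1): OLD=384144122579966943/4503599627370496 → NEW=0, ERR=384144122579966943/4503599627370496
(6,2): OLD=16161862537302723305/72057594037927936 → NEW=255, ERR=-2212823942368900375/72057594037927936
(6,3): OLD=677702878009063263/1152921504606846976 → NEW=0, ERR=677702878009063263/1152921504606846976
Output grid:
  Row 0: ....  (4 black, running=4)
  Row 1: .##.  (2 black, running=6)
  Row 2: ##..  (2 black, running=8)
  Row 3: .###  (1 black, running=9)
  Row 4: ##.#  (1 black, running=10)
  Row 5: .##.  (2 black, running=12)
  Row 6: #.#.  (2 black, running=14)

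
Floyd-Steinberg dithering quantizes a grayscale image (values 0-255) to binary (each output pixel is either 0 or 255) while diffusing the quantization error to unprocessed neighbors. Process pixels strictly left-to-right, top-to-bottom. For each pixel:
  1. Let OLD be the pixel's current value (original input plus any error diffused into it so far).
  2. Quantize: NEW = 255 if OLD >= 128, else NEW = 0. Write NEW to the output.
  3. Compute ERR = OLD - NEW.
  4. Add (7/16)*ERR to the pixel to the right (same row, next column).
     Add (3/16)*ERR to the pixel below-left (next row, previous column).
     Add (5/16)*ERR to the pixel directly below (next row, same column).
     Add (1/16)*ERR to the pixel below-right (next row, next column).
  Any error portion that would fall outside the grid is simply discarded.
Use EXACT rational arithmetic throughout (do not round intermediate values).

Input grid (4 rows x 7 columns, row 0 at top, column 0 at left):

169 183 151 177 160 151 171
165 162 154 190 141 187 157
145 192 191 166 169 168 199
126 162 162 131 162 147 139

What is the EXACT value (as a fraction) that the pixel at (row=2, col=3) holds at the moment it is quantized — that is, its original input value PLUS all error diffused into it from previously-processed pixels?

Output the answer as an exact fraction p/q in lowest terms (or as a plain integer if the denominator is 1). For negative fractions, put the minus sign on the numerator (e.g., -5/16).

(0,0): OLD=169 → NEW=255, ERR=-86
(0,1): OLD=1163/8 → NEW=255, ERR=-877/8
(0,2): OLD=13189/128 → NEW=0, ERR=13189/128
(0,3): OLD=454819/2048 → NEW=255, ERR=-67421/2048
(0,4): OLD=4770933/32768 → NEW=255, ERR=-3584907/32768
(0,5): OLD=54073139/524288 → NEW=0, ERR=54073139/524288
(0,6): OLD=1812963941/8388608 → NEW=255, ERR=-326131099/8388608
(1,0): OLD=15049/128 → NEW=0, ERR=15049/128
(1,1): OLD=197759/1024 → NEW=255, ERR=-63361/1024
(1,2): OLD=4787563/32768 → NEW=255, ERR=-3568277/32768
(1,3): OLD=15466191/131072 → NEW=0, ERR=15466191/131072
(1,4): OLD=1474014157/8388608 → NEW=255, ERR=-665080883/8388608
(1,5): OLD=11436435293/67108864 → NEW=255, ERR=-5676325027/67108864
(1,6): OLD=122719309011/1073741824 → NEW=0, ERR=122719309011/1073741824
(2,0): OLD=2787557/16384 → NEW=255, ERR=-1390363/16384
(2,1): OLD=64208167/524288 → NEW=0, ERR=64208167/524288
(2,2): OLD=1919372597/8388608 → NEW=255, ERR=-219722443/8388608
(2,3): OLD=11391272653/67108864 → NEW=255, ERR=-5721487667/67108864
Target (2,3): original=166, with diffused error = 11391272653/67108864

Answer: 11391272653/67108864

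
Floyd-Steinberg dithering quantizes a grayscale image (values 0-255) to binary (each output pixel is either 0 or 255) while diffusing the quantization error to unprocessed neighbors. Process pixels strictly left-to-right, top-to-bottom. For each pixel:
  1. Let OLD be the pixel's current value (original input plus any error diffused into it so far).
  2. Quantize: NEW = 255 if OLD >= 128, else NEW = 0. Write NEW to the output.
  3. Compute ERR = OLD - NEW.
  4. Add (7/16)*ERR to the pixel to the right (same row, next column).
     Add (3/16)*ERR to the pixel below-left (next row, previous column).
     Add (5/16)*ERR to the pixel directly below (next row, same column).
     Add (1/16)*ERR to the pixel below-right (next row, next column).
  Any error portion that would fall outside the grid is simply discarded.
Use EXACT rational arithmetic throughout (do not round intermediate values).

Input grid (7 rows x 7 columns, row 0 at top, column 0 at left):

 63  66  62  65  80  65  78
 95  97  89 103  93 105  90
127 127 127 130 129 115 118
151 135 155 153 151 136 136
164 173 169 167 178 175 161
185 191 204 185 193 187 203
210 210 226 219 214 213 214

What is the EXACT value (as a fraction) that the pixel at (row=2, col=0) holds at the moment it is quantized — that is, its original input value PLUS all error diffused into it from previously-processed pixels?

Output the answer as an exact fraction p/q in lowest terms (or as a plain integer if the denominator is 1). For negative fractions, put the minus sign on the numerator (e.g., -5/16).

(0,0): OLD=63 → NEW=0, ERR=63
(0,1): OLD=1497/16 → NEW=0, ERR=1497/16
(0,2): OLD=26351/256 → NEW=0, ERR=26351/256
(0,3): OLD=450697/4096 → NEW=0, ERR=450697/4096
(0,4): OLD=8397759/65536 → NEW=255, ERR=-8313921/65536
(0,5): OLD=9959993/1048576 → NEW=0, ERR=9959993/1048576
(0,6): OLD=1378342799/16777216 → NEW=0, ERR=1378342799/16777216
(1,0): OLD=33851/256 → NEW=255, ERR=-31429/256
(1,1): OLD=196125/2048 → NEW=0, ERR=196125/2048
(1,2): OLD=12421857/65536 → NEW=255, ERR=-4289823/65536
(1,3): OLD=23958605/262144 → NEW=0, ERR=23958605/262144
(1,4): OLD=1711266759/16777216 → NEW=0, ERR=1711266759/16777216
(1,5): OLD=21484027127/134217728 → NEW=255, ERR=-12741493513/134217728
(1,6): OLD=160491664793/2147483648 → NEW=0, ERR=160491664793/2147483648
(2,0): OLD=3492751/32768 → NEW=0, ERR=3492751/32768
Target (2,0): original=127, with diffused error = 3492751/32768

Answer: 3492751/32768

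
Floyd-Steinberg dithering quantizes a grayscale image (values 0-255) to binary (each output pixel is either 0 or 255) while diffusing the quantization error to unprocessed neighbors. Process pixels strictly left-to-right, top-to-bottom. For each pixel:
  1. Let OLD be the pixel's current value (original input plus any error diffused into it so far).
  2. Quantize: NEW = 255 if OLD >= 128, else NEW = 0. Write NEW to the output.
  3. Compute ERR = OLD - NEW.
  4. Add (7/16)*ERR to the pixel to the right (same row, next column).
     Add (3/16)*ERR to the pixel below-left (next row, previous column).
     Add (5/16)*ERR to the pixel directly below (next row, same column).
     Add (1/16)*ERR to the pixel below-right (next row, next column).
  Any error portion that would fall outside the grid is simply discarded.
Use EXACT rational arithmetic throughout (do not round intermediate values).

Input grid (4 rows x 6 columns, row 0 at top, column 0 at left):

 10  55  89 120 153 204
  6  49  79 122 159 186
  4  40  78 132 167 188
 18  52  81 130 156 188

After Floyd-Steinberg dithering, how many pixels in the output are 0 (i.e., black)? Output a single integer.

(0,0): OLD=10 → NEW=0, ERR=10
(0,1): OLD=475/8 → NEW=0, ERR=475/8
(0,2): OLD=14717/128 → NEW=0, ERR=14717/128
(0,3): OLD=348779/2048 → NEW=255, ERR=-173461/2048
(0,4): OLD=3799277/32768 → NEW=0, ERR=3799277/32768
(0,5): OLD=133549691/524288 → NEW=255, ERR=-143749/524288
(1,0): OLD=2593/128 → NEW=0, ERR=2593/128
(1,1): OLD=100967/1024 → NEW=0, ERR=100967/1024
(1,2): OLD=4780787/32768 → NEW=255, ERR=-3575053/32768
(1,3): OLD=10056567/131072 → NEW=0, ERR=10056567/131072
(1,4): OLD=1874477445/8388608 → NEW=255, ERR=-264617595/8388608
(1,5): OLD=24073289235/134217728 → NEW=255, ERR=-10152231405/134217728
(2,0): OLD=472157/16384 → NEW=0, ERR=472157/16384
(2,1): OLD=33675087/524288 → NEW=0, ERR=33675087/524288
(2,2): OLD=776406701/8388608 → NEW=0, ERR=776406701/8388608
(2,3): OLD=12330311045/67108864 → NEW=255, ERR=-4782449275/67108864
(2,4): OLD=250347302159/2147483648 → NEW=0, ERR=250347302159/2147483648
(2,5): OLD=7332141311577/34359738368 → NEW=255, ERR=-1429591972263/34359738368
(3,0): OLD=327565325/8388608 → NEW=0, ERR=327565325/8388608
(3,1): OLD=7268625289/67108864 → NEW=0, ERR=7268625289/67108864
(3,2): OLD=79436398059/536870912 → NEW=255, ERR=-57465684501/536870912
(3,3): OLD=3042336959745/34359738368 → NEW=0, ERR=3042336959745/34359738368
(3,4): OLD=60174329955937/274877906944 → NEW=255, ERR=-9919536314783/274877906944
(3,5): OLD=732256765669903/4398046511104 → NEW=255, ERR=-389245094661617/4398046511104
Output grid:
  Row 0: ...#.#  (4 black, running=4)
  Row 1: ..#.##  (3 black, running=7)
  Row 2: ...#.#  (4 black, running=11)
  Row 3: ..#.##  (3 black, running=14)

Answer: 14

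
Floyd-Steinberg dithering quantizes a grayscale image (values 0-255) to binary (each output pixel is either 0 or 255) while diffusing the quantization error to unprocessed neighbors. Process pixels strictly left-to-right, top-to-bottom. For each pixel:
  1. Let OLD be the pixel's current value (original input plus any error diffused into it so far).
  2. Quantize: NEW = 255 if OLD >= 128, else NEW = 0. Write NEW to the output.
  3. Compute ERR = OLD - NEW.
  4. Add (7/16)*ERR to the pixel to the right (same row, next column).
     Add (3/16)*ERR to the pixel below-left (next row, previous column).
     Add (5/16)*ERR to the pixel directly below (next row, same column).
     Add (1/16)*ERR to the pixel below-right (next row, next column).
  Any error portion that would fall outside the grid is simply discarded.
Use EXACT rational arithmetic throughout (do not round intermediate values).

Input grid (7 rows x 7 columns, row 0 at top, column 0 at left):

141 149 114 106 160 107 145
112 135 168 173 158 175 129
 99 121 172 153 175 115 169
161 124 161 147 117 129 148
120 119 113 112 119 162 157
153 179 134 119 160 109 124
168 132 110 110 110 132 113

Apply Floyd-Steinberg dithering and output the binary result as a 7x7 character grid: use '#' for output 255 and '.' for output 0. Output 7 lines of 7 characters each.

Answer: #.#.#.#
.#.###.
.##.#.#
#.#.#.#
.#.#.#.
##.#.#.
.#..#.#

Derivation:
(0,0): OLD=141 → NEW=255, ERR=-114
(0,1): OLD=793/8 → NEW=0, ERR=793/8
(0,2): OLD=20143/128 → NEW=255, ERR=-12497/128
(0,3): OLD=129609/2048 → NEW=0, ERR=129609/2048
(0,4): OLD=6150143/32768 → NEW=255, ERR=-2205697/32768
(0,5): OLD=40658937/524288 → NEW=0, ERR=40658937/524288
(0,6): OLD=1500960719/8388608 → NEW=255, ERR=-638134321/8388608
(1,0): OLD=12155/128 → NEW=0, ERR=12155/128
(1,1): OLD=186461/1024 → NEW=255, ERR=-74659/1024
(1,2): OLD=4051873/32768 → NEW=0, ERR=4051873/32768
(1,3): OLD=29904333/131072 → NEW=255, ERR=-3519027/131072
(1,4): OLD=1205568263/8388608 → NEW=255, ERR=-933526777/8388608
(1,5): OLD=8863534263/67108864 → NEW=255, ERR=-8249226057/67108864
(1,6): OLD=60447083993/1073741824 → NEW=0, ERR=60447083993/1073741824
(2,0): OLD=1884239/16384 → NEW=0, ERR=1884239/16384
(2,1): OLD=93140053/524288 → NEW=255, ERR=-40553387/524288
(2,2): OLD=1402662975/8388608 → NEW=255, ERR=-736432065/8388608
(2,3): OLD=6245449223/67108864 → NEW=0, ERR=6245449223/67108864
(2,4): OLD=83866236343/536870912 → NEW=255, ERR=-53035846217/536870912
(2,5): OLD=635094849085/17179869184 → NEW=0, ERR=635094849085/17179869184
(2,6): OLD=53623995065979/274877906944 → NEW=255, ERR=-16469871204741/274877906944
(3,0): OLD=1530383967/8388608 → NEW=255, ERR=-608711073/8388608
(3,1): OLD=3946591987/67108864 → NEW=0, ERR=3946591987/67108864
(3,2): OLD=92293404553/536870912 → NEW=255, ERR=-44608678007/536870912
(3,3): OLD=248509604271/2147483648 → NEW=0, ERR=248509604271/2147483648
(3,4): OLD=41095637105247/274877906944 → NEW=255, ERR=-28998229165473/274877906944
(3,5): OLD=169302008411789/2199023255552 → NEW=0, ERR=169302008411789/2199023255552
(3,6): OLD=5814898420522899/35184372088832 → NEW=255, ERR=-3157116462129261/35184372088832
(4,0): OLD=116340351921/1073741824 → NEW=0, ERR=116340351921/1073741824
(4,1): OLD=2828947169917/17179869184 → NEW=255, ERR=-1551919472003/17179869184
(4,2): OLD=20034936750707/274877906944 → NEW=0, ERR=20034936750707/274877906944
(4,3): OLD=341018791298017/2199023255552 → NEW=255, ERR=-219732138867743/2199023255552
(4,4): OLD=1125632999943379/17592186044416 → NEW=0, ERR=1125632999943379/17592186044416
(4,5): OLD=107317792406834643/562949953421312 → NEW=255, ERR=-36234445715599917/562949953421312
(4,6): OLD=951261160168213429/9007199254740992 → NEW=0, ERR=951261160168213429/9007199254740992
(5,0): OLD=46707789500103/274877906944 → NEW=255, ERR=-23386076770617/274877906944
(5,1): OLD=294641085338477/2199023255552 → NEW=255, ERR=-266109844827283/2199023255552
(5,2): OLD=1397746153560587/17592186044416 → NEW=0, ERR=1397746153560587/17592186044416
(5,3): OLD=19574797350328919/140737488355328 → NEW=255, ERR=-16313262180279721/140737488355328
(5,4): OLD=999527055004725213/9007199254740992 → NEW=0, ERR=999527055004725213/9007199254740992
(5,5): OLD=11618298402264511757/72057594037927936 → NEW=255, ERR=-6756388077407111923/72057594037927936
(5,6): OLD=129079987384530989347/1152921504606846976 → NEW=0, ERR=129079987384530989347/1152921504606846976
(6,0): OLD=4177201905617247/35184372088832 → NEW=0, ERR=4177201905617247/35184372088832
(6,1): OLD=87654078699475819/562949953421312 → NEW=255, ERR=-55898159422958741/562949953421312
(6,2): OLD=559260920191350753/9007199254740992 → NEW=0, ERR=559260920191350753/9007199254740992
(6,3): OLD=9130740213815643327/72057594037927936 → NEW=0, ERR=9130740213815643327/72057594037927936
(6,4): OLD=25262009341890890781/144115188075855872 → NEW=255, ERR=-11487363617452356579/144115188075855872
(6,5): OLD=1766346234153957686353/18446744073709551616 → NEW=0, ERR=1766346234153957686353/18446744073709551616
(6,6): OLD=54312900567290831621671/295147905179352825856 → NEW=255, ERR=-20949815253444138971609/295147905179352825856
Row 0: #.#.#.#
Row 1: .#.###.
Row 2: .##.#.#
Row 3: #.#.#.#
Row 4: .#.#.#.
Row 5: ##.#.#.
Row 6: .#..#.#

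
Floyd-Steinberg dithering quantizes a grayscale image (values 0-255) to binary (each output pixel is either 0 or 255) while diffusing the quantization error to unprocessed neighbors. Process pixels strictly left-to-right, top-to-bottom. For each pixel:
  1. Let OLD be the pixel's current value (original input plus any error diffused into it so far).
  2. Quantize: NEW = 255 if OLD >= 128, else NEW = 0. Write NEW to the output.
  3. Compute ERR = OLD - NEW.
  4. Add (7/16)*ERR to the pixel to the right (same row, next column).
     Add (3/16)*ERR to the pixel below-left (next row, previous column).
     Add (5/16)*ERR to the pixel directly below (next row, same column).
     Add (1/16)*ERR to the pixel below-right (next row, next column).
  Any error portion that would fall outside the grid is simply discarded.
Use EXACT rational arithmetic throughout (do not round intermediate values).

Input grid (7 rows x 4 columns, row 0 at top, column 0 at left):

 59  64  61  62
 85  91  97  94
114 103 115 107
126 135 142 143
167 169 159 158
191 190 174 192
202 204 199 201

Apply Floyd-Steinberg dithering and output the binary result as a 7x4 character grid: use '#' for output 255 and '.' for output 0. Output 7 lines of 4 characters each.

(0,0): OLD=59 → NEW=0, ERR=59
(0,1): OLD=1437/16 → NEW=0, ERR=1437/16
(0,2): OLD=25675/256 → NEW=0, ERR=25675/256
(0,3): OLD=433677/4096 → NEW=0, ERR=433677/4096
(1,0): OLD=30791/256 → NEW=0, ERR=30791/256
(1,1): OLD=397681/2048 → NEW=255, ERR=-124559/2048
(1,2): OLD=8336069/65536 → NEW=0, ERR=8336069/65536
(1,3): OLD=198185587/1048576 → NEW=255, ERR=-69201293/1048576
(2,0): OLD=4593515/32768 → NEW=255, ERR=-3762325/32768
(2,1): OLD=68292041/1048576 → NEW=0, ERR=68292041/1048576
(2,2): OLD=350366445/2097152 → NEW=255, ERR=-184407315/2097152
(2,3): OLD=1874214297/33554432 → NEW=0, ERR=1874214297/33554432
(3,0): OLD=1716833339/16777216 → NEW=0, ERR=1716833339/16777216
(3,1): OLD=47367897253/268435456 → NEW=255, ERR=-21083144027/268435456
(3,2): OLD=406746571867/4294967296 → NEW=0, ERR=406746571867/4294967296
(3,3): OLD=13495942145277/68719476736 → NEW=255, ERR=-4027524422403/68719476736
(4,0): OLD=791356773471/4294967296 → NEW=255, ERR=-303859887009/4294967296
(4,1): OLD=4729834943773/34359738368 → NEW=255, ERR=-4031898340067/34359738368
(4,2): OLD=133435639666685/1099511627776 → NEW=0, ERR=133435639666685/1099511627776
(4,3): OLD=3495540041290235/17592186044416 → NEW=255, ERR=-990467400035845/17592186044416
(5,0): OLD=80753269952047/549755813888 → NEW=255, ERR=-59434462589393/549755813888
(5,1): OLD=2187847925702569/17592186044416 → NEW=0, ERR=2187847925702569/17592186044416
(5,2): OLD=2185334326583909/8796093022208 → NEW=255, ERR=-57669394079131/8796093022208
(5,3): OLD=50418457245825853/281474976710656 → NEW=255, ERR=-21357661815391427/281474976710656
(6,0): OLD=53911975058357339/281474976710656 → NEW=255, ERR=-17864144002859941/281474976710656
(6,1): OLD=932746443342401325/4503599627370496 → NEW=255, ERR=-215671461637075155/4503599627370496
(6,2): OLD=12217048635086626987/72057594037927936 → NEW=255, ERR=-6157637844584996693/72057594037927936
(6,3): OLD=160823522713883997613/1152921504606846976 → NEW=255, ERR=-133171460960861981267/1152921504606846976
Row 0: ....
Row 1: .#.#
Row 2: #.#.
Row 3: .#.#
Row 4: ##.#
Row 5: #.##
Row 6: ####

Answer: ....
.#.#
#.#.
.#.#
##.#
#.##
####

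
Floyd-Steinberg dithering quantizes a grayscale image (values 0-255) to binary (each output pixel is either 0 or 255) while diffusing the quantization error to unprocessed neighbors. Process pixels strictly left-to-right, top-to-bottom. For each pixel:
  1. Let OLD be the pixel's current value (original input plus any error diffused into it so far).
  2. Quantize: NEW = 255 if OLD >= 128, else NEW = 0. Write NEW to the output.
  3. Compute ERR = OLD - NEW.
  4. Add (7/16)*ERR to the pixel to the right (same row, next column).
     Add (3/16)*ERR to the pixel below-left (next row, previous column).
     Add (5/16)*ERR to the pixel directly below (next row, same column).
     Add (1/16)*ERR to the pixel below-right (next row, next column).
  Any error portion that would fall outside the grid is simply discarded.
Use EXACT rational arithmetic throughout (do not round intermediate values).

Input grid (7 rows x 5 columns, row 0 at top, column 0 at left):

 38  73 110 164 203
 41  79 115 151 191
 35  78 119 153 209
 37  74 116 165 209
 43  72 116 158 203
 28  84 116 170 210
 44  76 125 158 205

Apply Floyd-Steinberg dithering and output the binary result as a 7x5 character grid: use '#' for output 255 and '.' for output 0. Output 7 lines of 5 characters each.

Answer: ..#.#
..###
.#..#
..###
...#.
.#.##
..#.#

Derivation:
(0,0): OLD=38 → NEW=0, ERR=38
(0,1): OLD=717/8 → NEW=0, ERR=717/8
(0,2): OLD=19099/128 → NEW=255, ERR=-13541/128
(0,3): OLD=241085/2048 → NEW=0, ERR=241085/2048
(0,4): OLD=8339499/32768 → NEW=255, ERR=-16341/32768
(1,0): OLD=8919/128 → NEW=0, ERR=8919/128
(1,1): OLD=122913/1024 → NEW=0, ERR=122913/1024
(1,2): OLD=5312629/32768 → NEW=255, ERR=-3043211/32768
(1,3): OLD=18409073/131072 → NEW=255, ERR=-15014287/131072
(1,4): OLD=310558643/2097152 → NEW=255, ERR=-224215117/2097152
(2,0): OLD=1298939/16384 → NEW=0, ERR=1298939/16384
(2,1): OLD=71899321/524288 → NEW=255, ERR=-61794119/524288
(2,2): OLD=204988651/8388608 → NEW=0, ERR=204988651/8388608
(2,3): OLD=13696017681/134217728 → NEW=0, ERR=13696017681/134217728
(2,4): OLD=457572738871/2147483648 → NEW=255, ERR=-90035591369/2147483648
(3,0): OLD=332826379/8388608 → NEW=0, ERR=332826379/8388608
(3,1): OLD=4299194863/67108864 → NEW=0, ERR=4299194863/67108864
(3,2): OLD=350964681909/2147483648 → NEW=255, ERR=-196643648331/2147483648
(3,3): OLD=646362878429/4294967296 → NEW=255, ERR=-448853782051/4294967296
(3,4): OLD=10758310815569/68719476736 → NEW=255, ERR=-6765155752111/68719476736
(4,0): OLD=72381538181/1073741824 → NEW=0, ERR=72381538181/1073741824
(4,1): OLD=3670386483141/34359738368 → NEW=0, ERR=3670386483141/34359738368
(4,2): OLD=65161584927147/549755813888 → NEW=0, ERR=65161584927147/549755813888
(4,3): OLD=1345942859462853/8796093022208 → NEW=255, ERR=-897060861200187/8796093022208
(4,4): OLD=17041331880738787/140737488355328 → NEW=0, ERR=17041331880738787/140737488355328
(5,0): OLD=37985368347247/549755813888 → NEW=0, ERR=37985368347247/549755813888
(5,1): OLD=765472206638797/4398046511104 → NEW=255, ERR=-356029653692723/4398046511104
(5,2): OLD=14802496647775221/140737488355328 → NEW=0, ERR=14802496647775221/140737488355328
(5,3): OLD=120615984337117435/562949953421312 → NEW=255, ERR=-22936253785317125/562949953421312
(5,4): OLD=2014372809496352217/9007199254740992 → NEW=255, ERR=-282463000462600743/9007199254740992
(6,0): OLD=3547550516628927/70368744177664 → NEW=0, ERR=3547550516628927/70368744177664
(6,1): OLD=217969492722269041/2251799813685248 → NEW=0, ERR=217969492722269041/2251799813685248
(6,2): OLD=6756063580133917291/36028797018963968 → NEW=255, ERR=-2431279659701894549/36028797018963968
(6,3): OLD=67122123171005416921/576460752303423488 → NEW=0, ERR=67122123171005416921/576460752303423488
(6,4): OLD=2246771245728069985327/9223372036854775808 → NEW=255, ERR=-105188623669897845713/9223372036854775808
Row 0: ..#.#
Row 1: ..###
Row 2: .#..#
Row 3: ..###
Row 4: ...#.
Row 5: .#.##
Row 6: ..#.#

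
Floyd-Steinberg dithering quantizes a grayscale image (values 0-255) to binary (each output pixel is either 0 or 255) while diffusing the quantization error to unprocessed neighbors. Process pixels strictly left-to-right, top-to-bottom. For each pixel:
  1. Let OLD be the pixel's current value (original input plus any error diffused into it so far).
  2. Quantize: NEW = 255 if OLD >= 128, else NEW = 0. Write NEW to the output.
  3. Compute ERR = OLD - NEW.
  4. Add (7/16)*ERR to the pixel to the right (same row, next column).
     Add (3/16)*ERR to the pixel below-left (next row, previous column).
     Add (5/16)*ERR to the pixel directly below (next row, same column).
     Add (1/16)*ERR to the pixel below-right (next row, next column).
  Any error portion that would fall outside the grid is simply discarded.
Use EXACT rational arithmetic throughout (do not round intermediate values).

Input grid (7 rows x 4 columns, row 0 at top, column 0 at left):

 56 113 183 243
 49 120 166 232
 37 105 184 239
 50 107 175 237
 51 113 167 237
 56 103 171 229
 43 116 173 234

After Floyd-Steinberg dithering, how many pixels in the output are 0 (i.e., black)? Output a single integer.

Answer: 12

Derivation:
(0,0): OLD=56 → NEW=0, ERR=56
(0,1): OLD=275/2 → NEW=255, ERR=-235/2
(0,2): OLD=4211/32 → NEW=255, ERR=-3949/32
(0,3): OLD=96773/512 → NEW=255, ERR=-33787/512
(1,0): OLD=1423/32 → NEW=0, ERR=1423/32
(1,1): OLD=21273/256 → NEW=0, ERR=21273/256
(1,2): OLD=1180253/8192 → NEW=255, ERR=-908707/8192
(1,3): OLD=20333851/131072 → NEW=255, ERR=-13089509/131072
(2,0): OLD=272291/4096 → NEW=0, ERR=272291/4096
(2,1): OLD=18616481/131072 → NEW=255, ERR=-14806879/131072
(2,2): OLD=22644313/262144 → NEW=0, ERR=22644313/262144
(2,3): OLD=1000975133/4194304 → NEW=255, ERR=-68572387/4194304
(3,0): OLD=104003523/2097152 → NEW=0, ERR=104003523/2097152
(3,1): OLD=3816675069/33554432 → NEW=0, ERR=3816675069/33554432
(3,2): OLD=129725197091/536870912 → NEW=255, ERR=-7176885469/536870912
(3,3): OLD=1988065525365/8589934592 → NEW=255, ERR=-202367795595/8589934592
(4,0): OLD=47150723559/536870912 → NEW=0, ERR=47150723559/536870912
(4,1): OLD=805572962405/4294967296 → NEW=255, ERR=-289643698075/4294967296
(4,2): OLD=18693108050133/137438953472 → NEW=255, ERR=-16353825085227/137438953472
(4,3): OLD=388665029641571/2199023255552 → NEW=255, ERR=-172085900524189/2199023255552
(5,0): OLD=4865388545351/68719476736 → NEW=0, ERR=4865388545351/68719476736
(5,1): OLD=211280953240193/2199023255552 → NEW=0, ERR=211280953240193/2199023255552
(5,2): OLD=86291140907289/549755813888 → NEW=255, ERR=-53896591634151/549755813888
(5,3): OLD=5426025938601723/35184372088832 → NEW=255, ERR=-3545988944050437/35184372088832
(6,0): OLD=2925233026796515/35184372088832 → NEW=0, ERR=2925233026796515/35184372088832
(6,1): OLD=94824235385125957/562949953421312 → NEW=255, ERR=-48728002737308603/562949953421312
(6,2): OLD=825079357457246707/9007199254740992 → NEW=0, ERR=825079357457246707/9007199254740992
(6,3): OLD=34076601906232511653/144115188075855872 → NEW=255, ERR=-2672771053110735707/144115188075855872
Output grid:
  Row 0: .###  (1 black, running=1)
  Row 1: ..##  (2 black, running=3)
  Row 2: .#.#  (2 black, running=5)
  Row 3: ..##  (2 black, running=7)
  Row 4: .###  (1 black, running=8)
  Row 5: ..##  (2 black, running=10)
  Row 6: .#.#  (2 black, running=12)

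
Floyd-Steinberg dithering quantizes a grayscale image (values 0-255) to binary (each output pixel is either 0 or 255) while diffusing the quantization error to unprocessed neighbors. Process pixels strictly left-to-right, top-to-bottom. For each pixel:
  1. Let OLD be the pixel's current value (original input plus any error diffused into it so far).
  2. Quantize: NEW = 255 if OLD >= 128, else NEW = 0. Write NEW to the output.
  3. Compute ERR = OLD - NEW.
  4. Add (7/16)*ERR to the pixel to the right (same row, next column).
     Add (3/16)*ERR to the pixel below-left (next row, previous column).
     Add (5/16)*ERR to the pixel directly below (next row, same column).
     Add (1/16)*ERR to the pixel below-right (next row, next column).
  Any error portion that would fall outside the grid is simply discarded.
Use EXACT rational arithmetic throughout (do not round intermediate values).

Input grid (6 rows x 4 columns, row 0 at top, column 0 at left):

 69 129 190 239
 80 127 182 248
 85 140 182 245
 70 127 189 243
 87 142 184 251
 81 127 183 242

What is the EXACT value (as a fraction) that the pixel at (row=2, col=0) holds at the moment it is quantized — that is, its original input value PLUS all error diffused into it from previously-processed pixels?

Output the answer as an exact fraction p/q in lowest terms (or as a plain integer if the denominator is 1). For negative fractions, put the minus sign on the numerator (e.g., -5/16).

(0,0): OLD=69 → NEW=0, ERR=69
(0,1): OLD=2547/16 → NEW=255, ERR=-1533/16
(0,2): OLD=37909/256 → NEW=255, ERR=-27371/256
(0,3): OLD=787347/4096 → NEW=255, ERR=-257133/4096
(1,0): OLD=21401/256 → NEW=0, ERR=21401/256
(1,1): OLD=241455/2048 → NEW=0, ERR=241455/2048
(1,2): OLD=11954395/65536 → NEW=255, ERR=-4757285/65536
(1,3): OLD=199168237/1048576 → NEW=255, ERR=-68218643/1048576
(2,0): OLD=4365685/32768 → NEW=255, ERR=-3990155/32768
Target (2,0): original=85, with diffused error = 4365685/32768

Answer: 4365685/32768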